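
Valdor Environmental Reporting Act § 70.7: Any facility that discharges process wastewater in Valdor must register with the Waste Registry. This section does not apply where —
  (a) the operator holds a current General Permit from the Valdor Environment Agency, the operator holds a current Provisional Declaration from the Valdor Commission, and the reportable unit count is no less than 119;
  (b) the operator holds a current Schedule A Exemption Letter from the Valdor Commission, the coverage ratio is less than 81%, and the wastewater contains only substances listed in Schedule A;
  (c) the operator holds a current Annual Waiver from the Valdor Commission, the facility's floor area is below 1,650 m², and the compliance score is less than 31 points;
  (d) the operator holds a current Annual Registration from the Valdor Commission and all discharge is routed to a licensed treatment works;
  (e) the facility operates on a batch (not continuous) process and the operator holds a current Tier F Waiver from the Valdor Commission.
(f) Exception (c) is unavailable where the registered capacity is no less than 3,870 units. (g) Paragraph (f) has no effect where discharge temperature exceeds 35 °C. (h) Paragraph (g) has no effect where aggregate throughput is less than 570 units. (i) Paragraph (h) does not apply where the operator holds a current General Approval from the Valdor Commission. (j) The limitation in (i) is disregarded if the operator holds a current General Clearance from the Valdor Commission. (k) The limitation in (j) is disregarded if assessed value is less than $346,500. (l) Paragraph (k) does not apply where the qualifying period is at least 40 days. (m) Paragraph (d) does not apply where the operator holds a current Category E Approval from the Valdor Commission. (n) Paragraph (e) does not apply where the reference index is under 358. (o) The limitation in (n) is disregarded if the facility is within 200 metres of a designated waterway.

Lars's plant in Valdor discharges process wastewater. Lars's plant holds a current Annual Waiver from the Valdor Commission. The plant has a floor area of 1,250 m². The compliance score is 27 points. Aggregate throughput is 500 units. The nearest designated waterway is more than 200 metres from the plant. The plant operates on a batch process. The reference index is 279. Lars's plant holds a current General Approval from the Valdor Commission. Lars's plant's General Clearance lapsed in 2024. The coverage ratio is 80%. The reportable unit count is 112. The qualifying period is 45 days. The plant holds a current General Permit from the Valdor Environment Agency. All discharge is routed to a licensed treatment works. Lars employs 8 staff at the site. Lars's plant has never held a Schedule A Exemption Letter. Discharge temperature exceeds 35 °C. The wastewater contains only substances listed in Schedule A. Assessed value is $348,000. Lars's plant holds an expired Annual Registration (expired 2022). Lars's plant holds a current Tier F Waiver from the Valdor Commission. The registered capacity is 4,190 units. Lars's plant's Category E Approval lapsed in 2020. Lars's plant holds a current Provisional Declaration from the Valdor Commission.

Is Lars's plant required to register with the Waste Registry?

No — exception (c) applies; Lars's plant is not required to register with the Waste Registry.

Exception (a) does not apply: the reportable unit count is 112, short of 119.
Exception (b) requires that the operator holds a current Schedule A Exemption Letter from the Valdor Commission; but there is no Schedule A Exemption Letter in force, so (b) is unavailable.
All of (c)'s requirements are met (a current Annual Waiver is held; the facility's floor area is 1,250 m², below the 1,650 m² limit; the compliance score is 27 points, less than the 31 points limit). As to paragraphs (f)–(l): (f) applies (the registered capacity is 4,190 units, meeting the 3,870 units threshold), but is overridden by (g): (g) is engaged — discharge temperature exceeds 35 °C. (h) operates (aggregate throughput is 500 units, less than the 570 units limit), but yields to (i): (i) operates against (h): a current General Approval is held. (j), which would lift (i), is not engaged — the General Clearance is not current. So (c) applies.
Exception (d) does not apply: the Annual Registration is not current.
Exception (e)'s conditions are all satisfied: the facility operates on a batch process; a current Tier F Waiver is held. Turning to paragraphs (n)–(o): (n) operates against (e): the reference index is 279, under the 358 limit. (o), which would lift (n), is not triggered — the plant is more than 200 m from any designated waterway. Exception (e) does not apply.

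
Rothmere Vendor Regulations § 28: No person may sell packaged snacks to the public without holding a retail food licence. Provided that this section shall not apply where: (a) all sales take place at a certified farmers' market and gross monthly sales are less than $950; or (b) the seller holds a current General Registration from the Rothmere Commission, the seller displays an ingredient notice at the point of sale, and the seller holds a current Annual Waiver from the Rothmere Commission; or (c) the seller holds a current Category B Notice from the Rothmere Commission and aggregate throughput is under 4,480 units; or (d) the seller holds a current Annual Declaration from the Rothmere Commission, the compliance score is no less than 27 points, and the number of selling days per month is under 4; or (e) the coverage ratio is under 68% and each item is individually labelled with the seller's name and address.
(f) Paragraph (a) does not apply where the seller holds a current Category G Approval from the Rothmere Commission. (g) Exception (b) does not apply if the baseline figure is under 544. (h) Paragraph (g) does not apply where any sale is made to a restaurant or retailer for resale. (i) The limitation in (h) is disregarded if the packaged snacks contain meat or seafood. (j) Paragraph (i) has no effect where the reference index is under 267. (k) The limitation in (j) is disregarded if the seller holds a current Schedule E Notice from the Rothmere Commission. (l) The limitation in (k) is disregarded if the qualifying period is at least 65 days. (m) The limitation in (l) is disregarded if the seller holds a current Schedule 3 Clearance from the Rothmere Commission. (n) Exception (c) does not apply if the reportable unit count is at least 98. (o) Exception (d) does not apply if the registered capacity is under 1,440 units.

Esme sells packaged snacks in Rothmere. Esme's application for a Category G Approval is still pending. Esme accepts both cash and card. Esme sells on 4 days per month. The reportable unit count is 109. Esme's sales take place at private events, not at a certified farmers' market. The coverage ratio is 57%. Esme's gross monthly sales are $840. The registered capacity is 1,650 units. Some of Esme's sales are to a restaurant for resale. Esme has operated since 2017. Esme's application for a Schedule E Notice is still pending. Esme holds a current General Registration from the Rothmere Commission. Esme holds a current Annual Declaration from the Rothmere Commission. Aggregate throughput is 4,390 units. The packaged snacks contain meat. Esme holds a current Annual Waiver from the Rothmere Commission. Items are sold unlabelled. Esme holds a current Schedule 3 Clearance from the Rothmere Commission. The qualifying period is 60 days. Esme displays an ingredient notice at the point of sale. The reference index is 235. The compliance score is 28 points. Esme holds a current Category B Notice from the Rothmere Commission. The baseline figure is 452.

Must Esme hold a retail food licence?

Exception (a) fails — sales are at private events, not a certified farmers' market.
Exception (b): a current General Registration is held; an ingredient notice is displayed; a current Annual Waiver is held — every condition holds. As to paragraphs (g)–(m): (g) would limit (b) — the baseline figure is 452, under the 544 limit — but (h) sets (g) aside: (h) operates against (g): some sales are to a restaurant for resale. (i) would limit (h) — the packaged snacks contain meat — but (j) sets (i) aside: (j) operates against (i): the reference index is 235, under the 267 limit. (k) is not engaged (no current Schedule E Notice is held), so (j) stands. Exception (b) stands.
Exception (c)'s conditions are all satisfied: a current Category B Notice is held; aggregate throughput is 4,390 units, under the 4,480 units limit. However, paragraph (n) must be considered: (n) operates against (c): the reportable unit count is 109, meeting the 98 threshold. Exception (c) does not apply.
Exception (d) does not apply: the number of selling days per month is 4, not under 4.
Exception (e) fails — items are sold unlabelled.

No — exception (b) applies; Esme is not required to hold a retail food licence.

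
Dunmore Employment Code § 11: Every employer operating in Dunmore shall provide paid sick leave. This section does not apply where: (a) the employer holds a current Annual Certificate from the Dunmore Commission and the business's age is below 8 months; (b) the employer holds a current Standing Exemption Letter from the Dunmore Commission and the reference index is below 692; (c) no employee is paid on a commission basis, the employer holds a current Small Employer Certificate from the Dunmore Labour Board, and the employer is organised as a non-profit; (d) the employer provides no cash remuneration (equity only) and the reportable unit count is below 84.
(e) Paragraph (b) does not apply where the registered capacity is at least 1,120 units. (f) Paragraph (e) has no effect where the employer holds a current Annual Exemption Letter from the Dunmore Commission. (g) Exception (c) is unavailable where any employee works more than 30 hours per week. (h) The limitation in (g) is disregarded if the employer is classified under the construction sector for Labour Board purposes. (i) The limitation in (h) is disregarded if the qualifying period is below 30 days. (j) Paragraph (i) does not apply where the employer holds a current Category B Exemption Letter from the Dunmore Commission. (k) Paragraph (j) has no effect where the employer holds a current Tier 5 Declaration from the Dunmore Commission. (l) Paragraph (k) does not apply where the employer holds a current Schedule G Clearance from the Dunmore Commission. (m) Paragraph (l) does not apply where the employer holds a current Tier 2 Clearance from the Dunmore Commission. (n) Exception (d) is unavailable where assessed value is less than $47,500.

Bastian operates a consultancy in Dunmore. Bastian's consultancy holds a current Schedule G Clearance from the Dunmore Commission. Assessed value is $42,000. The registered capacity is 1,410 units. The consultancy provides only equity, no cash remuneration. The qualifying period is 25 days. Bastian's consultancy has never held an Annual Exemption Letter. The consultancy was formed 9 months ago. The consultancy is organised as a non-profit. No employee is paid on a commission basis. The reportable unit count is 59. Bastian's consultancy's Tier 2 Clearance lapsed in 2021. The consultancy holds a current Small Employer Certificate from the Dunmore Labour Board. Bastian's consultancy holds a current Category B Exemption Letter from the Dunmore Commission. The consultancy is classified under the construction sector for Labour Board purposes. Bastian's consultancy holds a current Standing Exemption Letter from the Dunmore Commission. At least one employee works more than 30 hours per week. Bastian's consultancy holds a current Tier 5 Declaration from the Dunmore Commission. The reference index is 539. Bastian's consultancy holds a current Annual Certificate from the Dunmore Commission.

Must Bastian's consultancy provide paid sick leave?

Exception (a) requires that the business's age is below 8 months; but the business's age is 9 months, not below 8 months, so (a) is unavailable.
Exception (b)'s conditions are all satisfied: a current Standing Exemption Letter is held; the reference index is 539, below the 692 limit. But: (e) is engaged — the registered capacity is 1,410 units, meeting the 1,120 units threshold. (f), which would lift (e), is inapplicable — no current Annual Exemption Letter is held. So (b) is unavailable.
Exception (c)'s conditions are all satisfied: no employee is paid on commission; a current Small Employer Certificate is held; the employer is a non-profit. As to paragraphs (g)–(m): (g) would limit (c) — at least one employee exceeds 30 hours/week — but (h) sets (g) aside: (h) is triggered — the consultancy is classified under the construction sector. (i) would limit (h) — the qualifying period is 25 days, below the 30 days limit — but (j) sets (i) aside: (j) applies — a current Category B Exemption Letter is held. (k) would limit (j) — a current Tier 5 Declaration is held — but (l) sets (k) aside: (l) operates against (k): a current Schedule G Clearance is held. (m) is not triggered (there is no Tier 2 Clearance in force), so (l) stands. (c) remains available.
Exception (d): remuneration is equity-only; the reportable unit count is 59, below the 84 limit — every condition holds. But applying paragraph (n): (n) operates against (d): assessed value is $42,000, less than the $47,500 limit. So (d) is unavailable.

No — exception (c) applies; Bastian's consultancy is not required to provide paid sick leave.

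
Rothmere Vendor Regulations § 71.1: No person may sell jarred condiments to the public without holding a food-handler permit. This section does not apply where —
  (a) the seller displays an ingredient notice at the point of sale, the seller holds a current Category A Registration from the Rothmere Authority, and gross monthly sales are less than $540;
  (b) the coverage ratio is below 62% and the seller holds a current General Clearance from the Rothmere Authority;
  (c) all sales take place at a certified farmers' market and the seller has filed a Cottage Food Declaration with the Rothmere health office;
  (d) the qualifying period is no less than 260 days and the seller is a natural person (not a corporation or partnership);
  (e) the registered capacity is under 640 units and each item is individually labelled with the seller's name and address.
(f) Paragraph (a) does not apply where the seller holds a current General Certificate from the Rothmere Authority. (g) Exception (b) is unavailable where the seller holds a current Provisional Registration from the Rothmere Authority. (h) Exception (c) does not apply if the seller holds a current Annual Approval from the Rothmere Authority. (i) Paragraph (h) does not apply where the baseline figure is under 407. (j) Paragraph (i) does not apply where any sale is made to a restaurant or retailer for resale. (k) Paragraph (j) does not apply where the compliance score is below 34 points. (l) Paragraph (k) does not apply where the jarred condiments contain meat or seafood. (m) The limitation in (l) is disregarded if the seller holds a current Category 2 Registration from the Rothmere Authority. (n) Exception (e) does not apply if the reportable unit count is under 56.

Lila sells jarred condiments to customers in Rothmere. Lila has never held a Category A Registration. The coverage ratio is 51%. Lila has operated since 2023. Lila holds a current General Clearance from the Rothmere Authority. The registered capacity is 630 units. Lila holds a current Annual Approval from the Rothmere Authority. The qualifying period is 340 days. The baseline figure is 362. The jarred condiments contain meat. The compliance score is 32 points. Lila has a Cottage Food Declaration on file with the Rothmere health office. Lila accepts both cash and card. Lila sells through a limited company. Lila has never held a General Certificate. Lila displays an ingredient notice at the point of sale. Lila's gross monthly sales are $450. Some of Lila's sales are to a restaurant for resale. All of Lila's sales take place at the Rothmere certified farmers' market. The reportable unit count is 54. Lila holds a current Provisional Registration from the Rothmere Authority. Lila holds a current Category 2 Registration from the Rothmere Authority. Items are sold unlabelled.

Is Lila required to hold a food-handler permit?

Exception (a) requires that the seller holds a current Category A Registration from the Rothmere Authority; but there is no Category A Registration in force, so (a) is unavailable.
All of (b)'s requirements are met (the coverage ratio is 51%, below the 62% limit; a current General Clearance is held). But: (g) operates against (b): a current Provisional Registration is held. So (b) is unavailable.
All of (c)'s requirements are met (all sales are at a certified farmers' market; a Cottage Food Declaration is on file). Under paragraphs (h)–(m): (h) would limit (c) — a current Annual Approval is held — but (i) sets (h) aside: (i) is triggered — the baseline figure is 362, under the 407 limit. (j) is triggered (some sales are to a restaurant for resale), but is overridden by (k): (k) operates against (j): the compliance score is 32 points, below the 34 points limit. (l) would limit (k) — the jarred condiments contain meat — but (m) sets (l) aside: (m) operates — a current Category 2 Registration is held. Exception (c) stands.
Exception (d) fails — the seller operates through a limited company.
Exception (e) requires that each item is individually labelled with the seller's name and address; but items are sold unlabelled, so (e) is unavailable.

No — exception (c) applies; Lila is not required to hold a food-handler permit.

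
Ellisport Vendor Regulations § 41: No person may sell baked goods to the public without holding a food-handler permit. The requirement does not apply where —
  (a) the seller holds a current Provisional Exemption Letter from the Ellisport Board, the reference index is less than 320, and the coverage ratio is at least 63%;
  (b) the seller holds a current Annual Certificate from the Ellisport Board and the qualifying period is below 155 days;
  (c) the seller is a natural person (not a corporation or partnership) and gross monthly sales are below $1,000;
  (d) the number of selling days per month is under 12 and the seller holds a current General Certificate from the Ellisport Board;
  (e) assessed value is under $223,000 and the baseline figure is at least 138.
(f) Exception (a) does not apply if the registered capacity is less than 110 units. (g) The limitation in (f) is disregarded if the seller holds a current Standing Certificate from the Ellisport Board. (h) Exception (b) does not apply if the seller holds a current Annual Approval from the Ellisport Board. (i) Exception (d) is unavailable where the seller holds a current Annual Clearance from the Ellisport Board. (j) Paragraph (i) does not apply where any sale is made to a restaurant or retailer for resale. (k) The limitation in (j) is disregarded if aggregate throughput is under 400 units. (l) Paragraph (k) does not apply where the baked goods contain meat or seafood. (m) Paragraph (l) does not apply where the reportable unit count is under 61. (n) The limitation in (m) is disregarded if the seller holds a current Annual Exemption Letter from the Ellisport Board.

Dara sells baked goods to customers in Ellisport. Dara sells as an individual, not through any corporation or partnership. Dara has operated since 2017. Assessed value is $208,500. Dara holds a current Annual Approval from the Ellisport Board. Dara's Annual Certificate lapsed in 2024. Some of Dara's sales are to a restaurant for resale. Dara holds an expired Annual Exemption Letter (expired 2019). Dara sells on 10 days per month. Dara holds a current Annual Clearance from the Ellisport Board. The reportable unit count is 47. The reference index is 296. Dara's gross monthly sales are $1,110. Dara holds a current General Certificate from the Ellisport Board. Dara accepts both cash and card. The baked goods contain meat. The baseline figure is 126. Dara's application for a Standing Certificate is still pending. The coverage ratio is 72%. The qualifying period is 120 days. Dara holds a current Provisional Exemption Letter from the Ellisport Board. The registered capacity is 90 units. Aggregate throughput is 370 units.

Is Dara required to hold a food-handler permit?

Yes — Dara must hold a food-handler permit.

Exception (a)'s conditions are all satisfied: a current Provisional Exemption Letter is held; the reference index is 296, less than the 320 limit; the coverage ratio is 72%, meeting the 63% threshold. But: (f) is triggered — the registered capacity is 90 units, less than the 110 units limit. (g), which would lift (f), is not triggered — the Standing Certificate is not current. So (a) is unavailable.
Exception (b) requires that the seller holds a current Annual Certificate from the Ellisport Board; but the Annual Certificate is not current, so (b) is unavailable.
Exception (c) fails — gross monthly sales are $1,110, not below $1,000.
Exception (d) is satisfied on its face — the number of selling days per month is 10, under the 12 limit; a current General Certificate is held. However, paragraphs (i)–(n) must be considered: (i) applies — a current Annual Clearance is held. (j) would limit (i) — some sales are to a restaurant for resale — but (k) sets (j) aside: (k) operates against (j): aggregate throughput is 370 units, under the 400 units limit. (l) would limit (k) — the baked goods contain meat — but (m) sets (l) aside: (m) operates against (l): the reportable unit count is 47, under the 61 limit. (n), which would lift (m), is not triggered — no current Annual Exemption Letter is held. Exception (d) does not apply.
Exception (e) requires that the baseline figure is at least 138; but the baseline figure is 126, short of 138, so (e) is unavailable.
None of the exceptions is available; § 41 applies in full.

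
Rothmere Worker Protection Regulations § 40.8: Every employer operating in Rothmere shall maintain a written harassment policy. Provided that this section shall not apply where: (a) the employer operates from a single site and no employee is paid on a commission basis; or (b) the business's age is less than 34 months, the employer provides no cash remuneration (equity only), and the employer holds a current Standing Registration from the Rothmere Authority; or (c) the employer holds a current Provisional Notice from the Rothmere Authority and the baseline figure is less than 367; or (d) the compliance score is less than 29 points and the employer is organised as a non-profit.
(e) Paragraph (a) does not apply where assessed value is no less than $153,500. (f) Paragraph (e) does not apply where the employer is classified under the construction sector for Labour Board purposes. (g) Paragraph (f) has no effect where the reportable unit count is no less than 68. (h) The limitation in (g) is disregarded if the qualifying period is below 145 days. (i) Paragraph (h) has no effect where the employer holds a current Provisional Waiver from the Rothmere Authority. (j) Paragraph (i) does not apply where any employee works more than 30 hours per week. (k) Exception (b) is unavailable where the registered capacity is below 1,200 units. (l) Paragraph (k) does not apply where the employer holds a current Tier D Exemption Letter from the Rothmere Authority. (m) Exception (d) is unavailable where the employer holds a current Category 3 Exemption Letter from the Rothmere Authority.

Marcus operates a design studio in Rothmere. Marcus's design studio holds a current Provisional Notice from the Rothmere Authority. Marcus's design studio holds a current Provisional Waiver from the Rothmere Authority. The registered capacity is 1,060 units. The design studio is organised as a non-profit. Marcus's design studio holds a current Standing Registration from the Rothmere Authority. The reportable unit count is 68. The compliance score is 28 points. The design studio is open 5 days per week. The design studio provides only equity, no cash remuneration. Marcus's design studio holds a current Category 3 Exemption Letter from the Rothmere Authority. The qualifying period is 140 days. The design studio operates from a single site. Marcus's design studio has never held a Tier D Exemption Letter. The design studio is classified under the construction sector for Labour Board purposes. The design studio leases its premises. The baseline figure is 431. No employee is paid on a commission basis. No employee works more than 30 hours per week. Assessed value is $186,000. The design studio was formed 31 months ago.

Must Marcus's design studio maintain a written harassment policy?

Yes — Marcus's design studio must maintain a written harassment policy.

Exception (a): the employer operates from a single site; no employee is paid on commission — every condition holds. But applying paragraphs (e)–(j): (e) is engaged — assessed value is $186,000, meeting the $153,500 threshold. (f) would limit (e) — the design studio is classified under the construction sector — but (g) sets (f) aside: (g) applies — the reportable unit count is 68, meeting the 68 threshold. (h) operates (the qualifying period is 140 days, below the 145 days limit), but is itself disapplied by (i): (i) operates against (h): a current Provisional Waiver is held. (j), which would lift (i), does not operate here — no employee exceeds 30 hours/week. So (a) is unavailable.
All of (b)'s requirements are met (the business's age is 31 months, less than the 34 months limit; remuneration is equity-only; a current Standing Registration is held). Turning to paragraphs (k)–(l): (k) operates against (b): the registered capacity is 1,060 units, below the 1,200 units limit. (l) is not triggered (the Tier D Exemption Letter is not current), so (k) stands. (b) is therefore removed.
Exception (c) fails — the baseline figure is 431, not less than 367.
All of (d)'s requirements are met (the compliance score is 28 points, less than the 29 points limit; the employer is a non-profit). However, paragraph (m) must be considered: (m) is triggered — a current Category 3 Exemption Letter is held. (d) is therefore removed.
No exception applies. The general rule governs.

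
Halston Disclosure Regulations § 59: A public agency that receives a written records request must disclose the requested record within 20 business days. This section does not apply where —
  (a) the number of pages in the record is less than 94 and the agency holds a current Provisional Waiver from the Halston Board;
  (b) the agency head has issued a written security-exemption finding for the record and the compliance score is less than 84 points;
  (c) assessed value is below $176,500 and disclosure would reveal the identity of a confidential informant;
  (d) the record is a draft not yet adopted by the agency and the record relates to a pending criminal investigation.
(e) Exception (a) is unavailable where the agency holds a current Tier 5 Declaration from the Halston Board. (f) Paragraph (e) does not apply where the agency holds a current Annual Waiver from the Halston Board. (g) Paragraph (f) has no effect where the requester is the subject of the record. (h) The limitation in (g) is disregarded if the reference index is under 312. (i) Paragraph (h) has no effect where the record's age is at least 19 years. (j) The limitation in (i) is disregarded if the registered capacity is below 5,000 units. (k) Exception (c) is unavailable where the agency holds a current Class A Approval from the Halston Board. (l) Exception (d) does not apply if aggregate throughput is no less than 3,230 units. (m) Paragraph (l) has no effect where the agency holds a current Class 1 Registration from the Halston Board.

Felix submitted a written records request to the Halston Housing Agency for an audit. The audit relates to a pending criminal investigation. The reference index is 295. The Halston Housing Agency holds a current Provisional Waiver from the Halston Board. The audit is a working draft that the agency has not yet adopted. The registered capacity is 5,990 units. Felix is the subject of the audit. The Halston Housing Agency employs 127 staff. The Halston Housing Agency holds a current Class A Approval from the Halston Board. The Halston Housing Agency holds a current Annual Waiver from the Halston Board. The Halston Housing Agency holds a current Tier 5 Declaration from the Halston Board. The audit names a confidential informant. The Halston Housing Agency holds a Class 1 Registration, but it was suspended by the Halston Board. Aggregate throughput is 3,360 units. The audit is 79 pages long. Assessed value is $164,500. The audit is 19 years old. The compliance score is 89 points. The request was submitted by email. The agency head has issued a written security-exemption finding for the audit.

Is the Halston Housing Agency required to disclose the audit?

Yes — the Halston Housing Agency must disclose the audit.

Exception (a)'s conditions are all satisfied: the number of pages in the record is 79, less than the 94 limit; a current Provisional Waiver is held. But applying paragraphs (e)–(j): (e) is engaged — a current Tier 5 Declaration is held. (f) is triggered (a current Annual Waiver is held), but is set aside by (g): (g) operates — Felix is the subject of the audit. (h) would limit (g) — the reference index is 295, under the 312 limit — but (i) sets (h) aside: (i) operates against (h): the record's age is 19 years, meeting the 19 years threshold. (j), which would lift (i), is not triggered — the registered capacity is 5,990 units, not below 5,000 units. Exception (a) does not apply.
Exception (b) does not apply: the compliance score is 89 points, not less than 84 points.
Exception (c): assessed value is $164,500, below the $176,500 limit; the audit names a confidential informant — every condition holds. However, paragraph (k) must be considered: (k) operates against (c): a current Class A Approval is held. So (c) is unavailable.
Exception (d) is satisfied on its face — the audit is an unadopted draft; the audit relates to a pending investigation. But: (l) is engaged — aggregate throughput is 3,360 units, meeting the 3,230 units threshold. (m) is not triggered (the Class 1 Registration is not current), so (l) stands. So (d) is unavailable.
No exception is made out. the Halston Housing Agency falls within the general rule.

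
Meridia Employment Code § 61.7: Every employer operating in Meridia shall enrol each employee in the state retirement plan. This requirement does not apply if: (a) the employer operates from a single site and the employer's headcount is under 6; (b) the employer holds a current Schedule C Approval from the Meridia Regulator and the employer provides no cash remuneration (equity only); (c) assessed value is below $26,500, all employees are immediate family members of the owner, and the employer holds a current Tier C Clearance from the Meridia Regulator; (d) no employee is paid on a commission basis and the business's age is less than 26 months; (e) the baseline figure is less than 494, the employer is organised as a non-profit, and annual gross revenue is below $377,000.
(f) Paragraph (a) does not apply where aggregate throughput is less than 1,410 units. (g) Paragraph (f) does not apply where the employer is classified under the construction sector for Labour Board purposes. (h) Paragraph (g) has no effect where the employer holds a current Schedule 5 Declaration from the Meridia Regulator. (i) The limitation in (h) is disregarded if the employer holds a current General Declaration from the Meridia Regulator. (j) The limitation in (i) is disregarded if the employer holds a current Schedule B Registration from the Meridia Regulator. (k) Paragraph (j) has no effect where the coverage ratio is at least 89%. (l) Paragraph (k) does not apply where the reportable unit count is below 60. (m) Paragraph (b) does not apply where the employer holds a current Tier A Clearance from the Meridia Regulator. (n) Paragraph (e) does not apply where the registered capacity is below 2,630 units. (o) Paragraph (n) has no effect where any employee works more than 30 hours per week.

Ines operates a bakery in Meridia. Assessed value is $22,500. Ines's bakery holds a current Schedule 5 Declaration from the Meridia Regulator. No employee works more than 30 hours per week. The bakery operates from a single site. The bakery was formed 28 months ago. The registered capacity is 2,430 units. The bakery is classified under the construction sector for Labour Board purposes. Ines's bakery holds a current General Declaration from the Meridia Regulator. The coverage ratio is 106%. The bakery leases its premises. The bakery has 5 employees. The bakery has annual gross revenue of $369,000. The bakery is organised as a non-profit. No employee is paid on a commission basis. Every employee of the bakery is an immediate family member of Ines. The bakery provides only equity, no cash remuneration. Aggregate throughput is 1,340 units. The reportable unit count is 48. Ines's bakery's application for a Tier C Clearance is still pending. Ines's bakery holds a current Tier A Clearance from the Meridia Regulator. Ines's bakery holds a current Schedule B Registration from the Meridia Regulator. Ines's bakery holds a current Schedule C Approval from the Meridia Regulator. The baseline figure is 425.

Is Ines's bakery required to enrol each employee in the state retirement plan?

Exception (a) is satisfied on its face — the employer operates from a single site; the employer's headcount is 5, under the 6 limit. However, paragraphs (f)–(l) must be considered: (f) is triggered — aggregate throughput is 1,340 units, less than the 1,410 units limit. (g) applies (the bakery is classified under the construction sector), but is itself disapplied by (h): (h) operates against (g): a current Schedule 5 Declaration is held. (i) is engaged (a current General Declaration is held), but yields to (j): (j) operates against (i): a current Schedule B Registration is held. (k) would limit (j) — the coverage ratio is 106%, meeting the 89% threshold — but (l) sets (k) aside: (l) is triggered — the reportable unit count is 48, below the 60 limit. (a) is therefore removed.
Exception (b): a current Schedule C Approval is held; remuneration is equity-only — every condition holds. Turning to paragraph (m): (m) applies — a current Tier A Clearance is held. Exception (b) does not apply.
Exception (c) requires that the employer holds a current Tier C Clearance from the Meridia Regulator; but no current Tier C Clearance is held, so (c) is unavailable.
Exception (d) requires that the business's age is less than 26 months; but the business's age is 28 months, not less than 26 months, so (d) is unavailable.
Exception (e): the baseline figure is 425, less than the 494 limit; the employer is a non-profit; annual gross revenue is $369,000, below the $377,000 limit — every condition holds. Turning to paragraphs (n)–(o): (n) operates against (e): the registered capacity is 2,430 units, below the 2,630 units limit. (o), which would lift (n), does not operate here — no employee exceeds 30 hours/week. So (e) is unavailable.
No exception displaces § 61.7.

Yes — Ines's bakery must enrol each employee in the state retirement plan.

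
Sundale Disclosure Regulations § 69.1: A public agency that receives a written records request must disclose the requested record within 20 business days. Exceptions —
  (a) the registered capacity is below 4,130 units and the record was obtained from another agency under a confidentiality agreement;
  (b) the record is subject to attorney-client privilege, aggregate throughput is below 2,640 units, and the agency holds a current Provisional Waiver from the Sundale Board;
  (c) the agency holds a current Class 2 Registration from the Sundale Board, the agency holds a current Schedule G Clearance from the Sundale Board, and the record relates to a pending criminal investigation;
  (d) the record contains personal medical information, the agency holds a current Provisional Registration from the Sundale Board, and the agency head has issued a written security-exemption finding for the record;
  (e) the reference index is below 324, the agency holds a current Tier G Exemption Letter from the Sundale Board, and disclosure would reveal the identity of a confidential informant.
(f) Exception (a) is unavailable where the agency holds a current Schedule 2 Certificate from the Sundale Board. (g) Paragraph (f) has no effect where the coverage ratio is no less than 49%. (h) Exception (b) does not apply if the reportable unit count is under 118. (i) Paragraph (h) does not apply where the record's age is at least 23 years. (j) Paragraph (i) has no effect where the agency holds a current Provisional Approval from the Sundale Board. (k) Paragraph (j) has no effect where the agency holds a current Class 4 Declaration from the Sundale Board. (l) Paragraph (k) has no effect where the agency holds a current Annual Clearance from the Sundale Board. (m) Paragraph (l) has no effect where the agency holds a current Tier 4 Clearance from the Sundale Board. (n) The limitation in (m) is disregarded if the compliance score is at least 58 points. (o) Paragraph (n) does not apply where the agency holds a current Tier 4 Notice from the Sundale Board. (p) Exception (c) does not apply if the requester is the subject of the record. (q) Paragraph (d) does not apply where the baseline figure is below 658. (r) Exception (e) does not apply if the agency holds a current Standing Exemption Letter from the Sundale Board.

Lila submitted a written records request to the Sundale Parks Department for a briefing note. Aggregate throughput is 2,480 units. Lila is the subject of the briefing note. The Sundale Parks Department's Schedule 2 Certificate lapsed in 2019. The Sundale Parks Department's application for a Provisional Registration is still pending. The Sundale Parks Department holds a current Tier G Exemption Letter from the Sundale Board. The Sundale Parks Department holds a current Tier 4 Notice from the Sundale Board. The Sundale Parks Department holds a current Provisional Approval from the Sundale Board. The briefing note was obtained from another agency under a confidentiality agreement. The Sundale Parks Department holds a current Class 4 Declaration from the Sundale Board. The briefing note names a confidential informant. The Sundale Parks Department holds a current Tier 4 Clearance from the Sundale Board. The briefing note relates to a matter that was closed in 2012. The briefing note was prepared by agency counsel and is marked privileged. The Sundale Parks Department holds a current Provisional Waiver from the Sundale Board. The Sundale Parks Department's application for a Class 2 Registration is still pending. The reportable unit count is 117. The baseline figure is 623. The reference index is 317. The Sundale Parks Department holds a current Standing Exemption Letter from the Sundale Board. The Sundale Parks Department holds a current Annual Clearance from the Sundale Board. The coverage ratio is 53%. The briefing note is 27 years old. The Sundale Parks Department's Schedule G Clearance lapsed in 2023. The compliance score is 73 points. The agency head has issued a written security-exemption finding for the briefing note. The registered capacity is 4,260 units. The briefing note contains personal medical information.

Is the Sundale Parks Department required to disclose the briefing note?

Exception (a) requires that the registered capacity is below 4,130 units; but the registered capacity is 4,260 units, not below 4,130 units, so (a) is unavailable.
Exception (b) is satisfied on its face — the briefing note is privileged; aggregate throughput is 2,480 units, below the 2,640 units limit; a current Provisional Waiver is held. As to paragraphs (h)–(o): (h) would limit (b) — the reportable unit count is 117, under the 118 limit — but (i) sets (h) aside: (i) applies — the record's age is 27 years, meeting the 23 years threshold. (j) would limit (i) — a current Provisional Approval is held — but (k) sets (j) aside: (k) is triggered — a current Class 4 Declaration is held. (l) is triggered (a current Annual Clearance is held), but is displaced by (m): (m) is triggered — a current Tier 4 Clearance is held. (n) is engaged (the compliance score is 73 points, meeting the 58 points threshold), but is set aside by (o): (o) is triggered — a current Tier 4 Notice is held. Exception (b) stands.
Exception (c) requires that the agency holds a current Class 2 Registration from the Sundale Board; but no current Class 2 Registration is held, so (c) is unavailable.
Exception (d) requires that the agency holds a current Provisional Registration from the Sundale Board; but the Provisional Registration is not current, so (d) is unavailable.
All of (e)'s requirements are met (the reference index is 317, below the 324 limit; a current Tier G Exemption Letter is held; the briefing note names a confidential informant). Turning to paragraph (r): (r) operates against (e): a current Standing Exemption Letter is held. Exception (e) does not apply.

No — exception (b) applies; the Sundale Parks Department is not required to disclose the briefing note.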